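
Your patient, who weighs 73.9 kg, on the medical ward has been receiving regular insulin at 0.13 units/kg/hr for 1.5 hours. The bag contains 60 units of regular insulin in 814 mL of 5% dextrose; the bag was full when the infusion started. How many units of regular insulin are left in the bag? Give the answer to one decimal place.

45.6 units

Dose = 0.13 units/kg/hr × 73.9 kg = 9.607 units/hr
Concentration = 60 units ÷ 814 mL = 0.07371007 units/mL
Rate = 9.607 units/hr ÷ 0.07371007 units/mL = 130.335 mL/hr
Volume infused = 130.335 mL/hr × 1.5 hr = 195.5025 mL
Volume remaining = 814 − 195.5025 = 618.4976 mL
Drug remaining = 618.4976 mL × 0.07371007 units/mL = 45.5895 units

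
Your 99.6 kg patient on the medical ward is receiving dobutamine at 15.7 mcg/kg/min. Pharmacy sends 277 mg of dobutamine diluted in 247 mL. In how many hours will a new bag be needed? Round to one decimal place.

Dose = 15.7 mcg/kg/min × 99.6 kg = 1563.72 mcg/min
1563.72 mcg/min × 60 min/hr = 93823.2 mcg/hr
Concentration = 277 mg ÷ 247 mL = 1.121457 mg/mL = 1121.457 mcg/mL
Rate = 93823.2 mcg/hr ÷ 1121.457 mcg/mL = 83.66184 mL/hr
Duration = 247 mL ÷ 83.66184 mL/hr = 2.952361 hr

3.0 hours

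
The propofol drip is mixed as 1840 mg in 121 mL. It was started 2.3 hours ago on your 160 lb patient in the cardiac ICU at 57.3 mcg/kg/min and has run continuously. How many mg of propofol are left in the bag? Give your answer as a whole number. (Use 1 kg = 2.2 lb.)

1265 mg

Weight = 160 lb ÷ 2.2 lb/kg = 72.72727 kg
Dose = 57.3 mcg/kg/min × 72.72727 kg = 4167.273 mcg/min
4167.273 mcg/min × 60 min/hr = 250036.4 mcg/hr
Concentration = 1840 mg ÷ 121 mL = 15.20661 mg/mL = 15206.61 mcg/mL
Rate = 250036.4 mcg/hr ÷ 15206.61 mcg/mL = 16.44261 mL/hr
Volume infused = 16.44261 mL/hr × 2.3 hr = 37.818 mL
Volume remaining = 121 − 37.818 = 83.182 mL
Drug remaining = 83.182 mL × 15206.61 mcg/mL = 1264916 mcg = 1264.916 mg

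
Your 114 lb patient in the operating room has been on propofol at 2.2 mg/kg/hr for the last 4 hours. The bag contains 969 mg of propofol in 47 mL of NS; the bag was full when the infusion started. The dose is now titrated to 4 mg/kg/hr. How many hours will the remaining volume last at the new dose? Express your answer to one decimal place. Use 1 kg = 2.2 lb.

Initial rate:
Weight = 114 lb ÷ 2.2 lb/kg = 51.81818 kg
Dose = 2.2 mg/kg/hr × 51.81818 kg = 114 mg/hr
Concentration = 969 mg ÷ 47 mL = 20.61702 mg/mL
Rate = 114 mg/hr ÷ 20.61702 mg/mL = 5.529412 mL/hr
Volume infused so far = 5.529412 mL/hr × 4 hr = 22.11765 mL
Volume remaining = 47 − 22.11765 = 24.88235 mL
New rate:
Dose = 4 mg/kg/hr × 51.81818 kg = 207.2727 mg/hr
Rate = 207.2727 mg/hr ÷ 20.61702 mg/mL = 10.05348 mL/hr
Time remaining = 24.88235 mL ÷ 10.05348 mL/hr = 2.475 hr

2.5 hours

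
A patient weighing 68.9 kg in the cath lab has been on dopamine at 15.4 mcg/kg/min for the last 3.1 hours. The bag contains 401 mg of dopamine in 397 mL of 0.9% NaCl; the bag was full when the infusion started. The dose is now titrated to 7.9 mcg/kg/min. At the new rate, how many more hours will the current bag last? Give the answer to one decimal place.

Initial rate:
Dose = 15.4 mcg/kg/min × 68.9 kg = 1061.06 mcg/min
1061.06 mcg/min × 60 min/hr = 63663.6 mcg/hr
Concentration = 401 mg ÷ 397 mL = 1.010076 mg/mL = 1010.076 mcg/mL
Rate = 63663.6 mcg/hr ÷ 1010.076 mcg/mL = 63.02855 mL/hr
Volume infused so far = 63.02855 mL/hr × 3.1 hr = 195.3885 mL
Volume remaining = 397 − 195.3885 = 201.6115 mL
New rate:
Dose = 7.9 mcg/kg/min × 68.9 kg = 544.31 mcg/min
544.31 mcg/min × 60 min/hr = 32658.6 mcg/hr
Rate = 32658.6 mcg/hr ÷ 1010.076 mcg/mL = 32.33283 mL/hr
Time remaining = 201.6115 mL ÷ 32.33283 mL/hr = 6.235504 hr

6.2 hours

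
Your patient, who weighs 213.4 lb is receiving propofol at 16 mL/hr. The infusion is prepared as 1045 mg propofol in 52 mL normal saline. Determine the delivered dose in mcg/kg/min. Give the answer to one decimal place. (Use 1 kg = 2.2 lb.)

Weight = 213.4 lb ÷ 2.2 lb/kg = 97 kg
Concentration = 1045 mg ÷ 52 mL = 20.09615 mg/mL = 20096.15 mcg/mL
Drug rate = 16 mL/hr × 20096.15 mcg/mL = 321538.5 mcg/hr
321538.5 mcg/hr ÷ 60 min/hr = 5358.974 mcg/min
5358.974 mcg/min ÷ 97 kg = 55.24716 mcg/kg/min

55.2 mcg/kg/min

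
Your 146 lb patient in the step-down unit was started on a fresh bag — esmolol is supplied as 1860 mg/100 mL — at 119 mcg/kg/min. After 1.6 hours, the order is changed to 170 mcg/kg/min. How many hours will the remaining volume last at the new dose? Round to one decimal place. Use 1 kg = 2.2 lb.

1.6 hours

Initial rate:
Weight = 146 lb ÷ 2.2 lb/kg = 66.36364 kg
Dose = 119 mcg/kg/min × 66.36364 kg = 7897.273 mcg/min
7897.273 mcg/min × 60 min/hr = 473836.4 mcg/hr
Concentration = 1860 mg ÷ 100 mL = 18.6 mg/mL = 18600 mcg/mL
Rate = 473836.4 mcg/hr ÷ 18600 mcg/mL = 25.47507 mL/hr
Volume infused so far = 25.47507 mL/hr × 1.6 hr = 40.76012 mL
Volume remaining = 100 − 40.76012 = 59.23988 mL
New rate:
Dose = 170 mcg/kg/min × 66.36364 kg = 11281.82 mcg/min
11281.82 mcg/min × 60 min/hr = 676909.1 mcg/hr
Rate = 676909.1 mcg/hr ÷ 18600 mcg/mL = 36.39296 mL/hr
Time remaining = 59.23988 mL ÷ 36.39296 mL/hr = 1.627784 hr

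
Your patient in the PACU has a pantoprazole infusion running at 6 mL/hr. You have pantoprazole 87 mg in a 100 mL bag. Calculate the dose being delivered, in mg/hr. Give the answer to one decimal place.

Concentration = 87 mg ÷ 100 mL = 0.87 mg/mL
Drug rate = 6 mL/hr × 0.87 mg/mL = 5.22 mg/hr

5.2 mg/hr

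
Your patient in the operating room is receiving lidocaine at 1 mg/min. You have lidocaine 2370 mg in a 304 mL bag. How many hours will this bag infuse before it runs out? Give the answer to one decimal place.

1 mg/min × 60 min/hr = 60 mg/hr
Concentration = 2370 mg ÷ 304 mL = 7.796053 mg/mL
Rate = 60 mg/hr ÷ 7.796053 mg/mL = 7.696203 mL/hr
Duration = 304 mL ÷ 7.696203 mL/hr = 39.5 hr

39.5 hours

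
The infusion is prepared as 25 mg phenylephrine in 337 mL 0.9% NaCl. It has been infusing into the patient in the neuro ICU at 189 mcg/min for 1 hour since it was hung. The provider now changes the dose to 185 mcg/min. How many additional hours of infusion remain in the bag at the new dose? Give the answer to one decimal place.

1.2 hours

Initial rate:
189 mcg/min × 60 min/hr = 11340 mcg/hr
Concentration = 25 mg ÷ 337 mL = 0.07418398 mg/mL = 74.18398 mcg/mL
Rate = 11340 mcg/hr ÷ 74.18398 mcg/mL = 152.8632 mL/hr
Volume infused so far = 152.8632 mL/hr × 1 hr = 152.8632 mL
Volume remaining = 337 − 152.8632 = 184.1368 mL
New rate:
185 mcg/min × 60 min/hr = 11100 mcg/hr
Rate = 11100 mcg/hr ÷ 74.18398 mcg/mL = 149.628 mL/hr
Time remaining = 184.1368 mL ÷ 149.628 mL/hr = 1.230631 hr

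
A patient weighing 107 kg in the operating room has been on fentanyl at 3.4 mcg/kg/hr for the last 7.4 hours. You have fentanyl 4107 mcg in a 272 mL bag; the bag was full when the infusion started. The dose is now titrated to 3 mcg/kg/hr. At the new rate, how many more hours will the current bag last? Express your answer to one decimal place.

4.4 hours

Initial rate:
Dose = 3.4 mcg/kg/hr × 107 kg = 363.8 mcg/hr
Concentration = 4107 mcg ÷ 272 mL = 15.09926 mcg/mL
Rate = 363.8 mcg/hr ÷ 15.09926 mcg/mL = 24.09389 mL/hr
Volume infused so far = 24.09389 mL/hr × 7.4 hr = 178.2948 mL
Volume remaining = 272 − 178.2948 = 93.70523 mL
New rate:
Dose = 3 mcg/kg/hr × 107 kg = 321 mcg/hr
Rate = 321 mcg/hr ÷ 15.09926 mcg/mL = 21.25931 mL/hr
Time remaining = 93.70523 mL ÷ 21.25931 mL/hr = 4.407726 hr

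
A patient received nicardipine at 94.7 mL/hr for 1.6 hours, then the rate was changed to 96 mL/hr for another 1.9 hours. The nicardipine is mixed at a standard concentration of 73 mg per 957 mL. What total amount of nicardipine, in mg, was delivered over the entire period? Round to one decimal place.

Concentration = 73 mg ÷ 957 mL = 0.07628004 mg/mL
Stage 1: 94.7 mL/hr × 1.6 hr = 151.52 mL → 151.52 mL × 0.07628004 mg/mL = 11.55795 mg
Stage 2: 96 mL/hr × 1.9 hr = 182.4 mL → 182.4 mL × 0.07628004 mg/mL = 13.91348 mg
Total = 11.55795 + 13.91348 = 25.47143 mg

25.5 mg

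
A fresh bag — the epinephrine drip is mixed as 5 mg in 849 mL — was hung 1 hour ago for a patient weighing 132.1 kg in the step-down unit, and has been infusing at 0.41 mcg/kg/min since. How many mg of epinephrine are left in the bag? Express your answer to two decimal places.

1.75 mg

Dose = 0.41 mcg/kg/min × 132.1 kg = 54.161 mcg/min
54.161 mcg/min × 60 min/hr = 3249.66 mcg/hr
Concentration = 5 mg ÷ 849 mL = 0.005889282 mg/mL = 5.889282 mcg/mL
Rate = 3249.66 mcg/hr ÷ 5.889282 mcg/mL = 551.7923 mL/hr
Volume infused = 551.7923 mL/hr × 1 hr = 551.7923 mL
Volume remaining = 849 − 551.7923 = 297.2077 mL
Drug remaining = 297.2077 mL × 5.889282 mcg/mL = 1750.34 mcg = 1.75034 mg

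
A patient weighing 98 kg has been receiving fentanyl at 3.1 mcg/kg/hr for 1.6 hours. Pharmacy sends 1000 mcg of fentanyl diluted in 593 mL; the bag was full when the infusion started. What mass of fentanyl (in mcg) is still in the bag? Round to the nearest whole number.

514 mcg

Dose = 3.1 mcg/kg/hr × 98 kg = 303.8 mcg/hr
Concentration = 1000 mcg ÷ 593 mL = 1.686341 mcg/mL
Rate = 303.8 mcg/hr ÷ 1.686341 mcg/mL = 180.1534 mL/hr
Volume infused = 180.1534 mL/hr × 1.6 hr = 288.2454 mL
Volume remaining = 593 − 288.2454 = 304.7546 mL
Drug remaining = 304.7546 mL × 1.686341 mcg/mL = 513.92 mcg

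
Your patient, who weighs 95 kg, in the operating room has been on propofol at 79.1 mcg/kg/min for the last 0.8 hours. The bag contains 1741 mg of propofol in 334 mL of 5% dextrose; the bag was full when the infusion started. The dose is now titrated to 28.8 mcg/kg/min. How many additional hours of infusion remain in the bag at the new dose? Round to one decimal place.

8.4 hours

Initial rate:
Dose = 79.1 mcg/kg/min × 95 kg = 7514.5 mcg/min
7514.5 mcg/min × 60 min/hr = 450870 mcg/hr
Concentration = 1741 mg ÷ 334 mL = 5.212575 mg/mL = 5212.575 mcg/mL
Rate = 450870 mcg/hr ÷ 5212.575 mcg/mL = 86.4966 mL/hr
Volume infused so far = 86.4966 mL/hr × 0.8 hr = 69.19728 mL
Volume remaining = 334 − 69.19728 = 264.8027 mL
New rate:
Dose = 28.8 mcg/kg/min × 95 kg = 2736 mcg/min
2736 mcg/min × 60 min/hr = 164160 mcg/hr
Rate = 164160 mcg/hr ÷ 5212.575 mcg/mL = 31.49307 mL/hr
Time remaining = 264.8027 mL ÷ 31.49307 mL/hr = 8.408285 hr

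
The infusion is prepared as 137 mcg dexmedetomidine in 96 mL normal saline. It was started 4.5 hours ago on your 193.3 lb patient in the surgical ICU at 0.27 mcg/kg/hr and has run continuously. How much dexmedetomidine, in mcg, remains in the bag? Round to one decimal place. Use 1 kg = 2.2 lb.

30.2 mcg

Weight = 193.3 lb ÷ 2.2 lb/kg = 87.86364 kg
Dose = 0.27 mcg/kg/hr × 87.86364 kg = 23.72318 mcg/hr
Concentration = 137 mcg ÷ 96 mL = 1.427083 mcg/mL
Rate = 23.72318 mcg/hr ÷ 1.427083 mcg/mL = 16.62354 mL/hr
Volume infused = 16.62354 mL/hr × 4.5 hr = 74.80595 mL
Volume remaining = 96 − 74.80595 = 21.19405 mL
Drug remaining = 21.19405 mL × 1.427083 mcg/mL = 30.24568 mcg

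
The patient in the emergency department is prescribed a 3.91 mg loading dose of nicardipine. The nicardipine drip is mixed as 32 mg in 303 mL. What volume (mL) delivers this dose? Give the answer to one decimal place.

Concentration = 32 mg ÷ 303 mL = 0.1056106 mg/mL
Volume = 3.91 mg ÷ 0.1056106 mg/mL = 37.02281 mL

37.0 mL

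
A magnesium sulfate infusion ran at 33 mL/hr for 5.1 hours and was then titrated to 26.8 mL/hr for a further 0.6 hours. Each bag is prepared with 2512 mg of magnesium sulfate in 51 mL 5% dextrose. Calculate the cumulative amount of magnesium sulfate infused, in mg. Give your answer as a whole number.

Concentration = 2512 mg ÷ 51 mL = 49.2549 mg/mL
Stage 1: 33 mL/hr × 5.1 hr = 168.3 mL → 168.3 mL × 49.2549 mg/mL = 8289.6 mg
Stage 2: 26.8 mL/hr × 0.6 hr = 16.08 mL → 16.08 mL × 49.2549 mg/mL = 792.0188 mg
Total = 8289.6 + 792.0188 = 9081.619 mg

9082 mg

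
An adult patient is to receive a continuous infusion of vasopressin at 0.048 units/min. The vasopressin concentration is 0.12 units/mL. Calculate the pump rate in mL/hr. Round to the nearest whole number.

0.048 units/min × 60 min/hr = 2.88 units/hr
Rate = 2.88 units/hr ÷ 0.12 units/mL = 24 mL/hr

24 mL/hr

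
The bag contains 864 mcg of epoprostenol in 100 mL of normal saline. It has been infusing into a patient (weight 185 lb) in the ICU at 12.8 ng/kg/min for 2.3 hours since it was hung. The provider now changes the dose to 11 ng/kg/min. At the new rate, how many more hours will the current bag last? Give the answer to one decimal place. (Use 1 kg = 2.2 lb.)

Initial rate:
Weight = 185 lb ÷ 2.2 lb/kg = 84.09091 kg
Dose = 12.8 ng/kg/min × 84.09091 kg = 1076.364 ng/min
1076.364 ng/min × 60 min/hr = 64581.82 ng/hr
Concentration = 864 mcg ÷ 100 mL = 8.64 mcg/mL = 8640 ng/mL
Rate = 64581.82 ng/hr ÷ 8640 ng/mL = 7.474747 mL/hr
Volume infused so far = 7.474747 mL/hr × 2.3 hr = 17.19192 mL
Volume remaining = 100 − 17.19192 = 82.80808 mL
New rate:
Dose = 11 ng/kg/min × 84.09091 kg = 925 ng/min
925 ng/min × 60 min/hr = 55500 ng/hr
Rate = 55500 ng/hr ÷ 8640 ng/mL = 6.423611 mL/hr
Time remaining = 82.80808 mL ÷ 6.423611 mL/hr = 12.8912 hr

12.9 hours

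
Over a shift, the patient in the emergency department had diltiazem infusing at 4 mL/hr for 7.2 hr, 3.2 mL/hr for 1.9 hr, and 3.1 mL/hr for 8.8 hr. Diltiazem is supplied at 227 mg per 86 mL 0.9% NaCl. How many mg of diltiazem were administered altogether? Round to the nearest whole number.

164 mg

Concentration = 227 mg ÷ 86 mL = 2.639535 mg/mL
Stage 1: 4 mL/hr × 7.2 hr = 28.8 mL → 28.8 mL × 2.639535 mg/mL = 76.0186 mg
Stage 2: 3.2 mL/hr × 1.9 hr = 6.08 mL → 6.08 mL × 2.639535 mg/mL = 16.04837 mg
Stage 3: 3.1 mL/hr × 8.8 hr = 27.28 mL → 27.28 mL × 2.639535 mg/mL = 72.00651 mg
Total = 76.0186 + 16.04837 + 72.00651 = 164.0735 mg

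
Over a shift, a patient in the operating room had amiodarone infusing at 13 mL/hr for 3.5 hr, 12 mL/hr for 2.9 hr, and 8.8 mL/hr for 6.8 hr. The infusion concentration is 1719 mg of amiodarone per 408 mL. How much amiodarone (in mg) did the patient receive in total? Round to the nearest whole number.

590 mg

Concentration = 1719 mg ÷ 408 mL = 4.213235 mg/mL
Stage 1: 13 mL/hr × 3.5 hr = 45.5 mL → 45.5 mL × 4.213235 mg/mL = 191.7022 mg
Stage 2: 12 mL/hr × 2.9 hr = 34.8 mL → 34.8 mL × 4.213235 mg/mL = 146.6206 mg
Stage 3: 8.8 mL/hr × 6.8 hr = 59.84 mL → 59.84 mL × 4.213235 mg/mL = 252.12 mg
Total = 191.7022 + 146.6206 + 252.12 = 590.4428 mg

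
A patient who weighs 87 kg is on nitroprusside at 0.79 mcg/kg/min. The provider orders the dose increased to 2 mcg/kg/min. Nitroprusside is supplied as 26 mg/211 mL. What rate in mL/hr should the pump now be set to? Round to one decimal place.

Dose = 2 mcg/kg/min × 87 kg = 174 mcg/min
174 mcg/min × 60 min/hr = 10440 mcg/hr
Concentration = 26 mg ÷ 211 mL = 0.1232227 mg/mL = 123.2227 mcg/mL
Rate = 10440 mcg/hr ÷ 123.2227 mcg/mL = 84.72462 mL/hr

84.7 mL/hr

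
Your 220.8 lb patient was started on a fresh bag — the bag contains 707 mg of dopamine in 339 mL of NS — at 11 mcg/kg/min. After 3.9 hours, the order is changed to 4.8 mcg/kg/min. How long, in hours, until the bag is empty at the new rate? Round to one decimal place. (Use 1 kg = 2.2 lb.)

15.5 hours

Initial rate:
Weight = 220.8 lb ÷ 2.2 lb/kg = 100.3636 kg
Dose = 11 mcg/kg/min × 100.3636 kg = 1104 mcg/min
1104 mcg/min × 60 min/hr = 66240 mcg/hr
Concentration = 707 mg ÷ 339 mL = 2.085546 mg/mL = 2085.546 mcg/mL
Rate = 66240 mcg/hr ÷ 2085.546 mcg/mL = 31.76147 mL/hr
Volume infused so far = 31.76147 mL/hr × 3.9 hr = 123.8697 mL
Volume remaining = 339 − 123.8697 = 215.1303 mL
New rate:
Dose = 4.8 mcg/kg/min × 100.3636 kg = 481.7455 mcg/min
481.7455 mcg/min × 60 min/hr = 28904.73 mcg/hr
Rate = 28904.73 mcg/hr ÷ 2085.546 mcg/mL = 13.85955 mL/hr
Time remaining = 215.1303 mL ÷ 13.85955 mL/hr = 15.52217 hr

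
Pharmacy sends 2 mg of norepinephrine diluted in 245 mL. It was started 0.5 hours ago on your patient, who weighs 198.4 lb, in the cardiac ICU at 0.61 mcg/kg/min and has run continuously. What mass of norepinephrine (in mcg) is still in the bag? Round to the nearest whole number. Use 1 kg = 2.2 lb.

Weight = 198.4 lb ÷ 2.2 lb/kg = 90.18182 kg
Dose = 0.61 mcg/kg/min × 90.18182 kg = 55.01091 mcg/min
55.01091 mcg/min × 60 min/hr = 3300.655 mcg/hr
Concentration = 2 mg ÷ 245 mL = 0.008163265 mg/mL = 8.163265 mcg/mL
Rate = 3300.655 mcg/hr ÷ 8.163265 mcg/mL = 404.3302 mL/hr
Volume infused = 404.3302 mL/hr × 0.5 hr = 202.1651 mL
Volume remaining = 245 − 202.1651 = 42.83491 mL
Drug remaining = 42.83491 mL × 8.163265 mcg/mL = 349.6727 mcg

350 mcg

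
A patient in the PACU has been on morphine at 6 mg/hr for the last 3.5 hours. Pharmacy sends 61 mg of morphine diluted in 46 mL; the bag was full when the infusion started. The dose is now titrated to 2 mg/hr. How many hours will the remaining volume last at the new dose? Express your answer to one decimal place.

Initial rate:
Concentration = 61 mg ÷ 46 mL = 1.326087 mg/mL
Rate = 6 mg/hr ÷ 1.326087 mg/mL = 4.52459 mL/hr
Volume infused so far = 4.52459 mL/hr × 3.5 hr = 15.83607 mL
Volume remaining = 46 − 15.83607 = 30.16393 mL
New rate:
Rate = 2 mg/hr ÷ 1.326087 mg/mL = 1.508197 mL/hr
Time remaining = 30.16393 mL ÷ 1.508197 mL/hr = 20 hr

20.0 hours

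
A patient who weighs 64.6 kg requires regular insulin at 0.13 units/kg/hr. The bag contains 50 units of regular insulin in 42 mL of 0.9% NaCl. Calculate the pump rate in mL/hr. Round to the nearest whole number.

7 mL/hr

Dose = 0.13 units/kg/hr × 64.6 kg = 8.398 units/hr
Concentration = 50 units ÷ 42 mL = 1.190476 units/mL
Rate = 8.398 units/hr ÷ 1.190476 units/mL = 7.05432 mL/hr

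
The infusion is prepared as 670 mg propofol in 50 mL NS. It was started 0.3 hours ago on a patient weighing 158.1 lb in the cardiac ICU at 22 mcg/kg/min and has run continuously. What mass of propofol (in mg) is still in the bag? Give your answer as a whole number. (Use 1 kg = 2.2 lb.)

642 mg

Weight = 158.1 lb ÷ 2.2 lb/kg = 71.86364 kg
Dose = 22 mcg/kg/min × 71.86364 kg = 1581 mcg/min
1581 mcg/min × 60 min/hr = 94860 mcg/hr
Concentration = 670 mg ÷ 50 mL = 13.4 mg/mL = 13400 mcg/mL
Rate = 94860 mcg/hr ÷ 13400 mcg/mL = 7.079104 mL/hr
Volume infused = 7.079104 mL/hr × 0.3 hr = 2.123731 mL
Volume remaining = 50 − 2.123731 = 47.87627 mL
Drug remaining = 47.87627 mL × 13400 mcg/mL = 641542 mcg = 641.542 mg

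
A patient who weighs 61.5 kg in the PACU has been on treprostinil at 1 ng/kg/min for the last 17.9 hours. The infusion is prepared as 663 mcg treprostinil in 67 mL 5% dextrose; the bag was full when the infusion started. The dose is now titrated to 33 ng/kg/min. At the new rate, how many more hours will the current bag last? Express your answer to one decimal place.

4.9 hours

Initial rate:
Dose = 1 ng/kg/min × 61.5 kg = 61.5 ng/min
61.5 ng/min × 60 min/hr = 3690 ng/hr
Concentration = 663 mcg ÷ 67 mL = 9.895522 mcg/mL = 9895.522 ng/mL
Rate = 3690 ng/hr ÷ 9895.522 ng/mL = 0.3728959 mL/hr
Volume infused so far = 0.3728959 mL/hr × 17.9 hr = 6.674837 mL
Volume remaining = 67 − 6.674837 = 60.32516 mL
New rate:
Dose = 33 ng/kg/min × 61.5 kg = 2029.5 ng/min
2029.5 ng/min × 60 min/hr = 121770 ng/hr
Rate = 121770 ng/hr ÷ 9895.522 ng/mL = 12.30557 mL/hr
Time remaining = 60.32516 mL ÷ 12.30557 mL/hr = 4.902267 hr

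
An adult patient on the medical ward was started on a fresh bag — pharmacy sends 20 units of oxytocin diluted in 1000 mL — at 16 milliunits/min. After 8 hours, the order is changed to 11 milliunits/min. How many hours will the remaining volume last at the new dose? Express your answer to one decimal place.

18.7 hours

Initial rate:
16 milliunits/min × 60 min/hr = 960 milliunits/hr
Concentration = 20 units ÷ 1000 mL = 0.02 units/mL = 20 milliunits/mL
Rate = 960 milliunits/hr ÷ 20 milliunits/mL = 48 mL/hr
Volume infused so far = 48 mL/hr × 8 hr = 384 mL
Volume remaining = 1000 − 384 = 616 mL
New rate:
11 milliunits/min × 60 min/hr = 660 milliunits/hr
Rate = 660 milliunits/hr ÷ 20 milliunits/mL = 33 mL/hr
Time remaining = 616 mL ÷ 33 mL/hr = 18.66667 hr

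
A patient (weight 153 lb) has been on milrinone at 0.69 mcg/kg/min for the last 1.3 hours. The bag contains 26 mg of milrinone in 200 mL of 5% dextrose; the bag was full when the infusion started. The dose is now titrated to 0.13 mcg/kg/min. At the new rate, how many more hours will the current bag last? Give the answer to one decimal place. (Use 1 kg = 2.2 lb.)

Initial rate:
Weight = 153 lb ÷ 2.2 lb/kg = 69.54545 kg
Dose = 0.69 mcg/kg/min × 69.54545 kg = 47.98636 mcg/min
47.98636 mcg/min × 60 min/hr = 2879.182 mcg/hr
Concentration = 26 mg ÷ 200 mL = 0.13 mg/mL = 130 mcg/mL
Rate = 2879.182 mcg/hr ÷ 130 mcg/mL = 22.14755 mL/hr
Volume infused so far = 22.14755 mL/hr × 1.3 hr = 28.79182 mL
Volume remaining = 200 − 28.79182 = 171.2082 mL
New rate:
Dose = 0.13 mcg/kg/min × 69.54545 kg = 9.040909 mcg/min
9.040909 mcg/min × 60 min/hr = 542.4545 mcg/hr
Rate = 542.4545 mcg/hr ÷ 130 mcg/mL = 4.172727 mL/hr
Time remaining = 171.2082 mL ÷ 4.172727 mL/hr = 41.03028 hr

41.0 hours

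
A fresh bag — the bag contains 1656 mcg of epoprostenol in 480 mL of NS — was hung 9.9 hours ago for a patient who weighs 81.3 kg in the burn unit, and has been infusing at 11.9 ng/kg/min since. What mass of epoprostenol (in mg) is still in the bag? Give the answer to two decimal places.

1.08 mg

Dose = 11.9 ng/kg/min × 81.3 kg = 967.47 ng/min
967.47 ng/min × 60 min/hr = 58048.2 ng/hr
Concentration = 1656 mcg ÷ 480 mL = 3.45 mcg/mL = 3450 ng/mL
Rate = 58048.2 ng/hr ÷ 3450 ng/mL = 16.82557 mL/hr
Volume infused = 16.82557 mL/hr × 9.9 hr = 166.5731 mL
Volume remaining = 480 − 166.5731 = 313.4269 mL
Drug remaining = 313.4269 mL × 3450 ng/mL = 1081323 ng = 1.081323 mg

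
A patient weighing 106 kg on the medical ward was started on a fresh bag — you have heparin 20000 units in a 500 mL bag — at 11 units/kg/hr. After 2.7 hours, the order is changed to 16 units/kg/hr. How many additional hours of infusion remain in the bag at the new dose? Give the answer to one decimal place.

Initial rate:
Dose = 11 units/kg/hr × 106 kg = 1166 units/hr
Concentration = 20000 units ÷ 500 mL = 40 units/mL
Rate = 1166 units/hr ÷ 40 units/mL = 29.15 mL/hr
Volume infused so far = 29.15 mL/hr × 2.7 hr = 78.705 mL
Volume remaining = 500 − 78.705 = 421.295 mL
New rate:
Dose = 16 units/kg/hr × 106 kg = 1696 units/hr
Rate = 1696 units/hr ÷ 40 units/mL = 42.4 mL/hr
Time remaining = 421.295 mL ÷ 42.4 mL/hr = 9.936203 hr

9.9 hours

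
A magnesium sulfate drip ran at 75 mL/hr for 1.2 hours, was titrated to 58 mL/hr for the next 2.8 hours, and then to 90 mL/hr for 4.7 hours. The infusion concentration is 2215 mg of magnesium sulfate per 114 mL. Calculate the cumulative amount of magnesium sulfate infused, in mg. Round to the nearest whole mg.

Concentration = 2215 mg ÷ 114 mL = 19.42982 mg/mL
Stage 1: 75 mL/hr × 1.2 hr = 90 mL → 90 mL × 19.42982 mg/mL = 1748.684 mg
Stage 2: 58 mL/hr × 2.8 hr = 162.4 mL → 162.4 mL × 19.42982 mg/mL = 3155.404 mg
Stage 3: 90 mL/hr × 4.7 hr = 423 mL → 423 mL × 19.42982 mg/mL = 8218.816 mg
Total = 1748.684 + 3155.404 + 8218.816 = 13122.9 mg

13123 mg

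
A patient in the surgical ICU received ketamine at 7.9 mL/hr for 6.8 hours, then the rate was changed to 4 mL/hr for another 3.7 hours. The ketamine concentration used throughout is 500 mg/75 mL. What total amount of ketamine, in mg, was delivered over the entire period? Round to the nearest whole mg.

Concentration = 500 mg ÷ 75 mL = 6.666667 mg/mL
Stage 1: 7.9 mL/hr × 6.8 hr = 53.72 mL → 53.72 mL × 6.666667 mg/mL = 358.1333 mg
Stage 2: 4 mL/hr × 3.7 hr = 14.8 mL → 14.8 mL × 6.666667 mg/mL = 98.66667 mg
Total = 358.1333 + 98.66667 = 456.8 mg

457 mg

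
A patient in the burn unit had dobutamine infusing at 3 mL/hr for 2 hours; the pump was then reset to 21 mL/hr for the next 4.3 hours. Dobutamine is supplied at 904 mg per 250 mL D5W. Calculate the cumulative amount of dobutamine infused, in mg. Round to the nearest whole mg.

348 mg

Concentration = 904 mg ÷ 250 mL = 3.616 mg/mL
Stage 1: 3 mL/hr × 2 hr = 6 mL → 6 mL × 3.616 mg/mL = 21.696 mg
Stage 2: 21 mL/hr × 4.3 hr = 90.3 mL → 90.3 mL × 3.616 mg/mL = 326.5248 mg
Total = 21.696 + 326.5248 = 348.2208 mg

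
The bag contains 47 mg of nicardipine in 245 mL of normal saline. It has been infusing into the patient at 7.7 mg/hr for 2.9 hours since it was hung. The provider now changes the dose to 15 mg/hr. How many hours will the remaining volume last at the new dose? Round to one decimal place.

1.6 hours

Initial rate:
Concentration = 47 mg ÷ 245 mL = 0.1918367 mg/mL
Rate = 7.7 mg/hr ÷ 0.1918367 mg/mL = 40.1383 mL/hr
Volume infused so far = 40.1383 mL/hr × 2.9 hr = 116.4011 mL
Volume remaining = 245 − 116.4011 = 128.5989 mL
New rate:
Rate = 15 mg/hr ÷ 0.1918367 mg/mL = 78.19149 mL/hr
Time remaining = 128.5989 mL ÷ 78.19149 mL/hr = 1.644667 hr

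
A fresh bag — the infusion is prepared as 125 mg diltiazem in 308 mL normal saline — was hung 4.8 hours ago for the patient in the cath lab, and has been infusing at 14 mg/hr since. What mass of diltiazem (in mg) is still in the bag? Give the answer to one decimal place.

57.8 mg

Concentration = 125 mg ÷ 308 mL = 0.4058442 mg/mL
Rate = 14 mg/hr ÷ 0.4058442 mg/mL = 34.496 mL/hr
Volume infused = 34.496 mL/hr × 4.8 hr = 165.5808 mL
Volume remaining = 308 − 165.5808 = 142.4192 mL
Drug remaining = 142.4192 mL × 0.4058442 mg/mL = 57.8 mg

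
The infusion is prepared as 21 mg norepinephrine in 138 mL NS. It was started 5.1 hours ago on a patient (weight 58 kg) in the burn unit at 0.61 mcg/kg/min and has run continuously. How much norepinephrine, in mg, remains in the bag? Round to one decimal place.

Dose = 0.61 mcg/kg/min × 58 kg = 35.38 mcg/min
35.38 mcg/min × 60 min/hr = 2122.8 mcg/hr
Concentration = 21 mg ÷ 138 mL = 0.1521739 mg/mL = 152.1739 mcg/mL
Rate = 2122.8 mcg/hr ÷ 152.1739 mcg/mL = 13.94983 mL/hr
Volume infused = 13.94983 mL/hr × 5.1 hr = 71.14413 mL
Volume remaining = 138 − 71.14413 = 66.85587 mL
Drug remaining = 66.85587 mL × 152.1739 mcg/mL = 10173.72 mcg = 10.17372 mg

10.2 mg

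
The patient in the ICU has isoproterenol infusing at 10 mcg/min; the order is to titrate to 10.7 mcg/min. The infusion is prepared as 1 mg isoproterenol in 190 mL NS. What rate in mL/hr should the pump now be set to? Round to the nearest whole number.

122 mL/hr

10.7 mcg/min × 60 min/hr = 642 mcg/hr
Concentration = 1 mg ÷ 190 mL = 0.005263158 mg/mL = 5.263158 mcg/mL
Rate = 642 mcg/hr ÷ 5.263158 mcg/mL = 121.98 mL/hr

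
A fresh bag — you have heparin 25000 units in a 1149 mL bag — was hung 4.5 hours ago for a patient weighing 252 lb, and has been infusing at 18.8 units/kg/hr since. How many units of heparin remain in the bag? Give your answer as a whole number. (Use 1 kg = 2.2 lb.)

Weight = 252 lb ÷ 2.2 lb/kg = 114.5455 kg
Dose = 18.8 units/kg/hr × 114.5455 kg = 2153.455 units/hr
Concentration = 25000 units ÷ 1149 mL = 21.75805 units/mL
Rate = 2153.455 units/hr ÷ 21.75805 units/mL = 98.97277 mL/hr
Volume infused = 98.97277 mL/hr × 4.5 hr = 445.3775 mL
Volume remaining = 1149 − 445.3775 = 703.6225 mL
Drug remaining = 703.6225 mL × 21.75805 units/mL = 15309.45 units

15309 units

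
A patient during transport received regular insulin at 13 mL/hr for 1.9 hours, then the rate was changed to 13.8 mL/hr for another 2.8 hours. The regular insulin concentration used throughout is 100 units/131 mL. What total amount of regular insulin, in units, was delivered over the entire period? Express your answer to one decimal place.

Concentration = 100 units ÷ 131 mL = 0.7633588 units/mL
Stage 1: 13 mL/hr × 1.9 hr = 24.7 mL → 24.7 mL × 0.7633588 units/mL = 18.85496 units
Stage 2: 13.8 mL/hr × 2.8 hr = 38.64 mL → 38.64 mL × 0.7633588 units/mL = 29.49618 units
Total = 18.85496 + 29.49618 = 48.35115 units

48.4 units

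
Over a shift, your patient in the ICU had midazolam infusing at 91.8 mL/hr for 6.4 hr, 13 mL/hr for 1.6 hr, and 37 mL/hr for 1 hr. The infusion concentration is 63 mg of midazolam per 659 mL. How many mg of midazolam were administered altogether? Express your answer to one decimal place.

Concentration = 63 mg ÷ 659 mL = 0.09559939 mg/mL
Stage 1: 91.8 mL/hr × 6.4 hr = 587.52 mL → 587.52 mL × 0.09559939 mg/mL = 56.16656 mg
Stage 2: 13 mL/hr × 1.6 hr = 20.8 mL → 20.8 mL × 0.09559939 mg/mL = 1.988467 mg
Stage 3: 37 mL/hr × 1 hr = 37 mL → 37 mL × 0.09559939 mg/mL = 3.537178 mg
Total = 56.16656 + 1.988467 + 3.537178 = 61.6922 mg

61.7 mg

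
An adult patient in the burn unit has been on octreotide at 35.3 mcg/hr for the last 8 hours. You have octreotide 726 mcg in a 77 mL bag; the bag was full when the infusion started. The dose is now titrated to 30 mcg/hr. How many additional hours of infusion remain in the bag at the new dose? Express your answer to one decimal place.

14.8 hours

Initial rate:
Concentration = 726 mcg ÷ 77 mL = 9.428571 mcg/mL
Rate = 35.3 mcg/hr ÷ 9.428571 mcg/mL = 3.743939 mL/hr
Volume infused so far = 3.743939 mL/hr × 8 hr = 29.95152 mL
Volume remaining = 77 − 29.95152 = 47.04848 mL
New rate:
Rate = 30 mcg/hr ÷ 9.428571 mcg/mL = 3.181818 mL/hr
Time remaining = 47.04848 mL ÷ 3.181818 mL/hr = 14.78667 hr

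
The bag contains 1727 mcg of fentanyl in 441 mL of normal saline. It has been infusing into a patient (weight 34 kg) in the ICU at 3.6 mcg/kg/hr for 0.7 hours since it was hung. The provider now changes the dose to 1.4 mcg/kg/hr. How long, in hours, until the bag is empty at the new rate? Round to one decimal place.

34.5 hours

Initial rate:
Dose = 3.6 mcg/kg/hr × 34 kg = 122.4 mcg/hr
Concentration = 1727 mcg ÷ 441 mL = 3.9161 mcg/mL
Rate = 122.4 mcg/hr ÷ 3.9161 mcg/mL = 31.25559 mL/hr
Volume infused so far = 31.25559 mL/hr × 0.7 hr = 21.87891 mL
Volume remaining = 441 − 21.87891 = 419.1211 mL
New rate:
Dose = 1.4 mcg/kg/hr × 34 kg = 47.6 mcg/hr
Rate = 47.6 mcg/hr ÷ 3.9161 mcg/mL = 12.15495 mL/hr
Time remaining = 419.1211 mL ÷ 12.15495 mL/hr = 34.48151 hr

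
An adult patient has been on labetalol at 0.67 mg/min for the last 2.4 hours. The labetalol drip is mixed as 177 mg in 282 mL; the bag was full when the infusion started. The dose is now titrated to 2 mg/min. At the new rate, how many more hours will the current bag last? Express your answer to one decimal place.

0.7 hours

Initial rate:
0.67 mg/min × 60 min/hr = 40.2 mg/hr
Concentration = 177 mg ÷ 282 mL = 0.6276596 mg/mL
Rate = 40.2 mg/hr ÷ 0.6276596 mg/mL = 64.04746 mL/hr
Volume infused so far = 64.04746 mL/hr × 2.4 hr = 153.7139 mL
Volume remaining = 282 − 153.7139 = 128.2861 mL
New rate:
2 mg/min × 60 min/hr = 120 mg/hr
Rate = 120 mg/hr ÷ 0.6276596 mg/mL = 191.1864 mL/hr
Time remaining = 128.2861 mL ÷ 191.1864 mL/hr = 0.671 hr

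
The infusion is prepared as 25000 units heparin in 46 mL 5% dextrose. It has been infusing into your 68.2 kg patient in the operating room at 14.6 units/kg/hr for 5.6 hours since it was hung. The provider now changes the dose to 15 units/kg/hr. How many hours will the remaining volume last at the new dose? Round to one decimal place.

19.0 hours

Initial rate:
Dose = 14.6 units/kg/hr × 68.2 kg = 995.72 units/hr
Concentration = 25000 units ÷ 46 mL = 543.4783 units/mL
Rate = 995.72 units/hr ÷ 543.4783 units/mL = 1.832125 mL/hr
Volume infused so far = 1.832125 mL/hr × 5.6 hr = 10.2599 mL
Volume remaining = 46 − 10.2599 = 35.7401 mL
New rate:
Dose = 15 units/kg/hr × 68.2 kg = 1023 units/hr
Rate = 1023 units/hr ÷ 543.4783 units/mL = 1.88232 mL/hr
Time remaining = 35.7401 mL ÷ 1.88232 mL/hr = 18.98726 hr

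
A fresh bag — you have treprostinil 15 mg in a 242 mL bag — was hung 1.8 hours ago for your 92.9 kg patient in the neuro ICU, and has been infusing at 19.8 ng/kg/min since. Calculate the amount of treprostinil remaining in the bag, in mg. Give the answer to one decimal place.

14.8 mg

Dose = 19.8 ng/kg/min × 92.9 kg = 1839.42 ng/min
1839.42 ng/min × 60 min/hr = 110365.2 ng/hr
Concentration = 15 mg ÷ 242 mL = 0.06198347 mg/mL = 61983.47 ng/mL
Rate = 110365.2 ng/hr ÷ 61983.47 ng/mL = 1.780559 mL/hr
Volume infused = 1.780559 mL/hr × 1.8 hr = 3.205005 mL
Volume remaining = 242 − 3.205005 = 238.795 mL
Drug remaining = 238.795 mL × 61983.47 ng/mL = 14801343 ng = 14.80134 mg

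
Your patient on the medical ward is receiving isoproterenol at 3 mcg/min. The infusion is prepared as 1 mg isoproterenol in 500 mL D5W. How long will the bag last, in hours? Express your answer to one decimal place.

3 mcg/min × 60 min/hr = 180 mcg/hr
Concentration = 1 mg ÷ 500 mL = 0.002 mg/mL = 2 mcg/mL
Rate = 180 mcg/hr ÷ 2 mcg/mL = 90 mL/hr
Duration = 500 mL ÷ 90 mL/hr = 5.555556 hr

5.6 hours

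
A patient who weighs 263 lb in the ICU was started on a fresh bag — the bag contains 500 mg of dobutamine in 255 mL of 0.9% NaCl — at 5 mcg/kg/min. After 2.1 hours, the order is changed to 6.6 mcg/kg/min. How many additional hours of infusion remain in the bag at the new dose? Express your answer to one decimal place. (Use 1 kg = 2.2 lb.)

9.0 hours

Initial rate:
Weight = 263 lb ÷ 2.2 lb/kg = 119.5455 kg
Dose = 5 mcg/kg/min × 119.5455 kg = 597.7273 mcg/min
597.7273 mcg/min × 60 min/hr = 35863.64 mcg/hr
Concentration = 500 mg ÷ 255 mL = 1.960784 mg/mL = 1960.784 mcg/mL
Rate = 35863.64 mcg/hr ÷ 1960.784 mcg/mL = 18.29045 mL/hr
Volume infused so far = 18.29045 mL/hr × 2.1 hr = 38.40995 mL
Volume remaining = 255 − 38.40995 = 216.59 mL
New rate:
Dose = 6.6 mcg/kg/min × 119.5455 kg = 789 mcg/min
789 mcg/min × 60 min/hr = 47340 mcg/hr
Rate = 47340 mcg/hr ÷ 1960.784 mcg/mL = 24.1434 mL/hr
Time remaining = 216.59 mL ÷ 24.1434 mL/hr = 8.970984 hr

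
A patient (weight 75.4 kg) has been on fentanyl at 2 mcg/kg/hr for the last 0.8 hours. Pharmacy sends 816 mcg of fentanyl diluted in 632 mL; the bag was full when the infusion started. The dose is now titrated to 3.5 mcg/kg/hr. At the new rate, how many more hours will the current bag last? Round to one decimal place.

Initial rate:
Dose = 2 mcg/kg/hr × 75.4 kg = 150.8 mcg/hr
Concentration = 816 mcg ÷ 632 mL = 1.291139 mcg/mL
Rate = 150.8 mcg/hr ÷ 1.291139 mcg/mL = 116.7961 mL/hr
Volume infused so far = 116.7961 mL/hr × 0.8 hr = 93.43686 mL
Volume remaining = 632 − 93.43686 = 538.5631 mL
New rate:
Dose = 3.5 mcg/kg/hr × 75.4 kg = 263.9 mcg/hr
Rate = 263.9 mcg/hr ÷ 1.291139 mcg/mL = 204.3931 mL/hr
Time remaining = 538.5631 mL ÷ 204.3931 mL/hr = 2.634937 hr

2.6 hours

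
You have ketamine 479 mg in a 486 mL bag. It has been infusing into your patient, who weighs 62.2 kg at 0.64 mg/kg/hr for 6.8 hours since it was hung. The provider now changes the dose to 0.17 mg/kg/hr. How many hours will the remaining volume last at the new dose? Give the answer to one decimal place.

Initial rate:
Dose = 0.64 mg/kg/hr × 62.2 kg = 39.808 mg/hr
Concentration = 479 mg ÷ 486 mL = 0.9855967 mg/mL
Rate = 39.808 mg/hr ÷ 0.9855967 mg/mL = 40.38975 mL/hr
Volume infused so far = 40.38975 mL/hr × 6.8 hr = 274.6503 mL
Volume remaining = 486 − 274.6503 = 211.3497 mL
New rate:
Dose = 0.17 mg/kg/hr × 62.2 kg = 10.574 mg/hr
Rate = 10.574 mg/hr ÷ 0.9855967 mg/mL = 10.72853 mL/hr
Time remaining = 211.3497 mL ÷ 10.72853 mL/hr = 19.69979 hr

19.7 hours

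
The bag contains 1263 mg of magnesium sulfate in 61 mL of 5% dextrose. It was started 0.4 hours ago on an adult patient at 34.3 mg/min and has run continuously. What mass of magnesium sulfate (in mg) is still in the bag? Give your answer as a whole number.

440 mg

34.3 mg/min × 60 min/hr = 2058 mg/hr
Concentration = 1263 mg ÷ 61 mL = 20.70492 mg/mL
Rate = 2058 mg/hr ÷ 20.70492 mg/mL = 99.39667 mL/hr
Volume infused = 99.39667 mL/hr × 0.4 hr = 39.75867 mL
Volume remaining = 61 − 39.75867 = 21.24133 mL
Drug remaining = 21.24133 mL × 20.70492 mg/mL = 439.8 mg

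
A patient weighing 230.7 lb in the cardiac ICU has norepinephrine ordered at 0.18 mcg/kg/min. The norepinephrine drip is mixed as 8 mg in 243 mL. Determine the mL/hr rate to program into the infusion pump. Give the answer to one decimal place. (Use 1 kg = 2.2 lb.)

Weight = 230.7 lb ÷ 2.2 lb/kg = 104.8636 kg
Dose = 0.18 mcg/kg/min × 104.8636 kg = 18.87545 mcg/min
18.87545 mcg/min × 60 min/hr = 1132.527 mcg/hr
Concentration = 8 mg ÷ 243 mL = 0.03292181 mg/mL = 32.92181 mcg/mL
Rate = 1132.527 mcg/hr ÷ 32.92181 mcg/mL = 34.40052 mL/hr

34.4 mL/hr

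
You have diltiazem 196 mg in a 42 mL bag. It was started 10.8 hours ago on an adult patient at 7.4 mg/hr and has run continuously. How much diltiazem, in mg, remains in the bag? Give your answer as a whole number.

116 mg

Concentration = 196 mg ÷ 42 mL = 4.666667 mg/mL
Rate = 7.4 mg/hr ÷ 4.666667 mg/mL = 1.585714 mL/hr
Volume infused = 1.585714 mL/hr × 10.8 hr = 17.12571 mL
Volume remaining = 42 − 17.12571 = 24.87429 mL
Drug remaining = 24.87429 mL × 4.666667 mg/mL = 116.08 mg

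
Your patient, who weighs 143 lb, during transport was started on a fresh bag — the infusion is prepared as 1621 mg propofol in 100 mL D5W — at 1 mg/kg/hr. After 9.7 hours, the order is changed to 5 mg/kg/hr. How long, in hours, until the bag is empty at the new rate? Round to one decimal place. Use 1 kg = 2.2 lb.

Initial rate:
Weight = 143 lb ÷ 2.2 lb/kg = 65 kg
Dose = 1 mg/kg/hr × 65 kg = 65 mg/hr
Concentration = 1621 mg ÷ 100 mL = 16.21 mg/mL
Rate = 65 mg/hr ÷ 16.21 mg/mL = 4.00987 mL/hr
Volume infused so far = 4.00987 mL/hr × 9.7 hr = 38.89574 mL
Volume remaining = 100 − 38.89574 = 61.10426 mL
New rate:
Dose = 5 mg/kg/hr × 65 kg = 325 mg/hr
Rate = 325 mg/hr ÷ 16.21 mg/mL = 20.04935 mL/hr
Time remaining = 61.10426 mL ÷ 20.04935 mL/hr = 3.047692 hr

3.0 hours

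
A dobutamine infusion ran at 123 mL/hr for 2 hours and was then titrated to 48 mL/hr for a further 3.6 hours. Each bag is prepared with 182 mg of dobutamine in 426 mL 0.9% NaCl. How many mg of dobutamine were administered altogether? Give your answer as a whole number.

Concentration = 182 mg ÷ 426 mL = 0.42723 mg/mL
Stage 1: 123 mL/hr × 2 hr = 246 mL → 246 mL × 0.42723 mg/mL = 105.0986 mg
Stage 2: 48 mL/hr × 3.6 hr = 172.8 mL → 172.8 mL × 0.42723 mg/mL = 73.82535 mg
Total = 105.0986 + 73.82535 = 178.9239 mg

179 mg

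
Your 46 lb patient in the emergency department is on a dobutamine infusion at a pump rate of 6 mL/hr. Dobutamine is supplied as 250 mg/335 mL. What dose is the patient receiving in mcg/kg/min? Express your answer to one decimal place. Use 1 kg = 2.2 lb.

3.6 mcg/kg/min

Weight = 46 lb ÷ 2.2 lb/kg = 20.90909 kg
Concentration = 250 mg ÷ 335 mL = 0.7462687 mg/mL = 746.2687 mcg/mL
Drug rate = 6 mL/hr × 746.2687 mcg/mL = 4477.612 mcg/hr
4477.612 mcg/hr ÷ 60 min/hr = 74.62687 mcg/min
74.62687 mcg/min ÷ 20.90909 kg = 3.569111 mcg/kg/min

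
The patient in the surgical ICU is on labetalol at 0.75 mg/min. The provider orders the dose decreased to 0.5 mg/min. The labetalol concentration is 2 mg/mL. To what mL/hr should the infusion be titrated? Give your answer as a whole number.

15 mL/hr

0.5 mg/min × 60 min/hr = 30 mg/hr
Rate = 30 mg/hr ÷ 2 mg/mL = 15 mL/hr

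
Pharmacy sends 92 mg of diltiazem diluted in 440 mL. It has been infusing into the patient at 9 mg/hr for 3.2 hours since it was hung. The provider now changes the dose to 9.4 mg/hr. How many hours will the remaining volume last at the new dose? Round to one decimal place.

6.7 hours

Initial rate:
Concentration = 92 mg ÷ 440 mL = 0.2090909 mg/mL
Rate = 9 mg/hr ÷ 0.2090909 mg/mL = 43.04348 mL/hr
Volume infused so far = 43.04348 mL/hr × 3.2 hr = 137.7391 mL
Volume remaining = 440 − 137.7391 = 302.2609 mL
New rate:
Rate = 9.4 mg/hr ÷ 0.2090909 mg/mL = 44.95652 mL/hr
Time remaining = 302.2609 mL ÷ 44.95652 mL/hr = 6.723404 hr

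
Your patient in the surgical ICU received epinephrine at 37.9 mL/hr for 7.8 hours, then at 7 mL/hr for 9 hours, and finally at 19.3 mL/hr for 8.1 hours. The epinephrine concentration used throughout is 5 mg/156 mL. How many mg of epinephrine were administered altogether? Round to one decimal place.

Concentration = 5 mg ÷ 156 mL = 0.03205128 mg/mL
Stage 1: 37.9 mL/hr × 7.8 hr = 295.62 mL → 295.62 mL × 0.03205128 mg/mL = 9.475 mg
Stage 2: 7 mL/hr × 9 hr = 63 mL → 63 mL × 0.03205128 mg/mL = 2.019231 mg
Stage 3: 19.3 mL/hr × 8.1 hr = 156.33 mL → 156.33 mL × 0.03205128 mg/mL = 5.010577 mg
Total = 9.475 + 2.019231 + 5.010577 = 16.50481 mg

16.5 mg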